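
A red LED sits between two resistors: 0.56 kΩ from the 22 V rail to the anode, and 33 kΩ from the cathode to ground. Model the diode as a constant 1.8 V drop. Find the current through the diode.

I ≈ 0.6 mA

The two resistors are in series with the diode, so KVL gives 22 = I·0.56 + 1.8 + I·33.
I = (22 − 1.8) / (0.56 + 33) kΩ = 20.2 / 33.6 = 0.602 mA.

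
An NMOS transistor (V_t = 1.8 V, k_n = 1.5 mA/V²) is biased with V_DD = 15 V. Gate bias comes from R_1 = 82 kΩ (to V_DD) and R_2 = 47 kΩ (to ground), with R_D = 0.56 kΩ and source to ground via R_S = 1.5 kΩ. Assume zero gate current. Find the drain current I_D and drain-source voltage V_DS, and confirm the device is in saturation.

I_D ≈ 1.5 mA, V_DS ≈ 12 V

V_G = V_DD·R_2/(R_1+R_2) = 15×47/129 = 5.47 V.
Assume saturation: I_D = (k_n/2)(V_GS − V_t)² with V_GS = V_G − I_D·R_S = 5.47 − 1.5·I_D.
Substituting gives 1.69·I_D² − 9.25·I_D + 10.1 = 0, with roots I_D = 1.5 or 3.98 mA.
The root I_D = 3.98 mA gives V_GS = -0.503 V ≤ V_t, so take I_D = 1.5 mA.
Then V_GS = 3.21 V and V_DS = V_DD − I_D(R_D+R_S) = 15 − 1.5×2.06 = 11.9 V.
Saturation requires V_DS ≥ V_GS − V_t = 1.41 V; 11.9 ≥ 1.41 ✓.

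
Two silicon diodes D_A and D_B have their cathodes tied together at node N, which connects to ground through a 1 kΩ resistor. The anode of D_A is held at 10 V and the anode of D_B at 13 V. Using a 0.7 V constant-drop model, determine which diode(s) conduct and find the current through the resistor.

Assume both conduct. Then node N would need to be at both 10−0.7 = 9.3 V and 13−0.7 = 12.3 V, which is impossible.
Assume only D_B conducts: V_N = 13 − 0.7 = 12.3 V, so I_R = 12.3/1 = 12.3 mA.
Check D_A: its anode-to-cathode voltage is 10 − 12.3 = -2.3 V < 0.7 V, so it is off. The assumption is consistent.

Only D_B conducts; I_R ≈ 12 mA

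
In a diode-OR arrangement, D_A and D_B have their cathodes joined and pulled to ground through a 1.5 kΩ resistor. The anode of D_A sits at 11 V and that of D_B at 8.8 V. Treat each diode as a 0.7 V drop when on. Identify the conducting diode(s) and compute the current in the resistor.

Assume both conduct. Then node N would need to be at both 11−0.7 = 10.3 V and 8.8−0.7 = 8.1 V, which is impossible.
Assume only D_A conducts: V_N = 11 − 0.7 = 10.3 V, so I_R = 10.3/1.5 = 6.87 mA.
Check D_B: its anode-to-cathode voltage is 8.8 − 10.3 = -1.5 V < 0.7 V, so it is off. The assumption is consistent.

Only D_A conducts; I_R ≈ 6.9 mA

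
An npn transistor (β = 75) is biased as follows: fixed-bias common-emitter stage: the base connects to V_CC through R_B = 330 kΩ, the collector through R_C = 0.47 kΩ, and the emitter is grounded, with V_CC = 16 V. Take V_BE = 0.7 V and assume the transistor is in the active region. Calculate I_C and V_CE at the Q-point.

Base loop: V_CC = I_B·R_B + V_BE, so I_B = (16 − 0.7)/330 kΩ = 0.0464 mA.
In the active region I_C = β·I_B = 75 × 0.0464 = 3.48 mA.
Collector loop: V_CE = V_CC − I_C·R_C = 16 − 3.48×0.47 = 14.4 V.
Since V_CE = 14.4 V > V_CE(sat) ≈ 0.2 V, the transistor is in the active region as assumed.

I_C ≈ 3.5 mA, V_CE ≈ 14 V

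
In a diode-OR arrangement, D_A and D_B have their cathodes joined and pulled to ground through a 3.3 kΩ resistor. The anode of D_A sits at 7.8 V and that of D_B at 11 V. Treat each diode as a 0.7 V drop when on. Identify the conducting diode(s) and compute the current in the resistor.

Only D_B conducts; I_R ≈ 3.1 mA

Assume both conduct. Then node N would need to be at both 7.8−0.7 = 7.1 V and 11−0.7 = 10.3 V, which is impossible.
Assume only D_B conducts: V_N = 11 − 0.7 = 10.3 V, so I_R = 10.3/3.3 = 3.12 mA.
Check D_A: its anode-to-cathode voltage is 7.8 − 10.3 = -2.5 V < 0.7 V, so it is off. The assumption is consistent.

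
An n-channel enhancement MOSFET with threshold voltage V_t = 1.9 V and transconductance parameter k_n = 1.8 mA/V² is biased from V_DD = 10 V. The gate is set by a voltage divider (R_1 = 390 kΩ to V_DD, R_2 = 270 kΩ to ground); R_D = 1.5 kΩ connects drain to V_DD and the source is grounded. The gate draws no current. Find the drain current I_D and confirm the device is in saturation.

I_D ≈ 4.3 mA

V_G = V_DD·R_2/(R_1+R_2) = 10×270/660 = 4.09 V. With the source grounded, V_GS = V_G = 4.09 V.
Assume saturation: I_D = (k_n/2)(V_GS − V_t)² = (1.8/2)×(4.09 − 1.9)² = 0.9×2.19² = 4.32 mA.
V_DS = V_DD − I_D·R_D = 10 − 4.32×1.5 = 3.52 V.
Saturation requires V_DS ≥ V_GS − V_t = 2.19 V; 3.52 ≥ 2.19 ✓.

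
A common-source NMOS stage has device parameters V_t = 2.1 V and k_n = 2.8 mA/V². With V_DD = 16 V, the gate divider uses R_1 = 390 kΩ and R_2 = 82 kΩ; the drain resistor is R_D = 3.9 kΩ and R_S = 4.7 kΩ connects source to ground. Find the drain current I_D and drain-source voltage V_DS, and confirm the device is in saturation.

I_D ≈ 0.091 mA, V_DS ≈ 15 V

V_G = V_DD·R_2/(R_1+R_2) = 16×82/472 = 2.78 V.
Assume saturation: I_D = (k_n/2)(V_GS − V_t)² with V_GS = V_G − I_D·R_S = 2.78 − 4.7·I_D.
Substituting gives 30.9·I_D² − 9.94·I_D + 0.647 = 0, with roots I_D = 0.0905 or 0.231 mA.
The root I_D = 0.231 mA gives V_GS = 1.69 V ≤ V_t, so take I_D = 0.0905 mA.
Then V_GS = 2.35 V and V_DS = V_DD − I_D(R_D+R_S) = 16 − 0.0905×8.6 = 15.2 V.
Saturation requires V_DS ≥ V_GS − V_t = 0.254 V; 15.2 ≥ 0.254 ✓.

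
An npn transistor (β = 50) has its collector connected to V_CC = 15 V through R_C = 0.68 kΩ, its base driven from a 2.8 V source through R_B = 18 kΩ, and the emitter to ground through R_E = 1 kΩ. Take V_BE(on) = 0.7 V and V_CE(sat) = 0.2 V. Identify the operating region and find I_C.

Assume active. Base-emitter loop: I_B = (V_BB − V_BE)/(R_B + (β+1)R_E) = (2.8 − 0.7)/(18 + 51×1) = 0.0304 mA.
I_C = β·I_B = 50×0.0304 = 1.52 mA.
V_CE = V_CC − I_C·R_C − I_E·R_E = 15 − 1.52×0.68 − 1.55×1 = 12.4 V > V_CE(sat), so the active-region assumption holds.

active; I_C ≈ 1.5 mA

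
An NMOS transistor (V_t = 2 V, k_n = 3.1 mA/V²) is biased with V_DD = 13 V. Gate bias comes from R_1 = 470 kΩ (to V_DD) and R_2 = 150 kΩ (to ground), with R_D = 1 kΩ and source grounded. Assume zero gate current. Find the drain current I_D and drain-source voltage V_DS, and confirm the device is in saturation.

I_D ≈ 2 mA, V_DS ≈ 11 V

V_G = V_DD·R_2/(R_1+R_2) = 13×150/620 = 3.15 V. With the source grounded, V_GS = V_G = 3.15 V.
Assume saturation: I_D = (k_n/2)(V_GS − V_t)² = (3.1/2)×(3.15 − 2)² = 1.55×1.15² = 2.03 mA.
V_DS = V_DD − I_D·R_D = 13 − 2.03×1 = 11 V.
Saturation requires V_DS ≥ V_GS − V_t = 1.15 V; 11 ≥ 1.15 ✓.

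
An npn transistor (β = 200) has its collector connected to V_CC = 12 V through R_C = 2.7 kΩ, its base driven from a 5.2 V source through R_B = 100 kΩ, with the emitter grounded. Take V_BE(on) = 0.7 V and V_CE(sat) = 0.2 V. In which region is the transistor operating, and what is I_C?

Assume active: I_B = (5.2 − 0.7)/100 = 0.045 mA, giving I_C = β·I_B = 9 mA.
But then V_CE = 12 − 9×2.7 = -12.3 V < V_CE(sat) = 0.2 V — impossible in the active region.
So the transistor is saturated. With V_CE = 0.2 V, I_C = (V_CC − 0.2)/R_C = 11.8/2.7 = 4.37 mA.
Check: β·I_B = 9 mA > I_C = 4.37 mA, confirming saturation.

saturation; I_C ≈ 4.4 mA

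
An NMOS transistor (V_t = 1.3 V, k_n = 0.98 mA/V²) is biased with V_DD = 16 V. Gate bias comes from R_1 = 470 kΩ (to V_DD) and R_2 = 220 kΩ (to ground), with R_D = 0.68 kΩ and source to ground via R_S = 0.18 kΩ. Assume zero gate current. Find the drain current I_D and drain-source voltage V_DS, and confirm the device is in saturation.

V_G = V_DD·R_2/(R_1+R_2) = 16×220/690 = 5.1 V.
Assume saturation: I_D = (k_n/2)(V_GS − V_t)² with V_GS = V_G − I_D·R_S = 5.1 − 0.18·I_D.
Substituting gives 0.0159·I_D² − 1.67·I_D + 7.08 = 0, with roots I_D = 4.42 or 101 mA.
The root I_D = 101 mA gives V_GS = -13 V ≤ V_t, so take I_D = 4.42 mA.
Then V_GS = 4.31 V and V_DS = V_DD − I_D(R_D+R_S) = 16 − 4.42×0.86 = 12.2 V.
Saturation requires V_DS ≥ V_GS − V_t = 3.01 V; 12.2 ≥ 3.01 ✓.

I_D ≈ 4.4 mA, V_DS ≈ 12 V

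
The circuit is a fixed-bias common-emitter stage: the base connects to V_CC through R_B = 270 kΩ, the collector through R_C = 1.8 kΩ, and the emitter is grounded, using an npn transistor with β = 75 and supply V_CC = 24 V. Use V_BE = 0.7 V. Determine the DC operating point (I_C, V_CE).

Base loop: V_CC = I_B·R_B + V_BE, so I_B = (24 − 0.7)/270 kΩ = 0.0863 mA.
In the active region I_C = β·I_B = 75 × 0.0863 = 6.47 mA.
Collector loop: V_CE = V_CC − I_C·R_C = 24 − 6.47×1.8 = 12.3 V.
Since V_CE = 12.3 V > V_CE(sat) ≈ 0.2 V, the transistor is in the active region as assumed.

I_C ≈ 6.5 mA, V_CE ≈ 12 V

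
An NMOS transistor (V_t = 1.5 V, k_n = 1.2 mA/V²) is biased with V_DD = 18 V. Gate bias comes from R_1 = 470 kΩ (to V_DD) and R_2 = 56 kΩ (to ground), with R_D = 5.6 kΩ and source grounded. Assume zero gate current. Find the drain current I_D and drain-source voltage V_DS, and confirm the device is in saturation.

I_D ≈ 0.1 mA, V_DS ≈ 17 V

V_G = V_DD·R_2/(R_1+R_2) = 18×56/526 = 1.92 V. With the source grounded, V_GS = V_G = 1.92 V.
Assume saturation: I_D = (k_n/2)(V_GS − V_t)² = (1.2/2)×(1.92 − 1.5)² = 0.6×0.416² = 0.104 mA.
V_DS = V_DD − I_D·R_D = 18 − 0.104×5.6 = 17.4 V.
Saturation requires V_DS ≥ V_GS − V_t = 0.416 V; 17.4 ≥ 0.416 ✓.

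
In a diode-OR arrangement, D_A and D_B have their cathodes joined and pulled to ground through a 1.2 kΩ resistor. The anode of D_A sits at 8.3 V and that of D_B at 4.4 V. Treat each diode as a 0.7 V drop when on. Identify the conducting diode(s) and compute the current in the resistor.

Only D_A conducts; I_R ≈ 6.3 mA

Assume both conduct. Then node N would need to be at both 8.3−0.7 = 7.6 V and 4.4−0.7 = 3.7 V, which is impossible.
Assume only D_A conducts: V_N = 8.3 − 0.7 = 7.6 V, so I_R = 7.6/1.2 = 6.33 mA.
Check D_B: its anode-to-cathode voltage is 4.4 − 7.6 = -3.2 V < 0.7 V, so it is off. The assumption is consistent.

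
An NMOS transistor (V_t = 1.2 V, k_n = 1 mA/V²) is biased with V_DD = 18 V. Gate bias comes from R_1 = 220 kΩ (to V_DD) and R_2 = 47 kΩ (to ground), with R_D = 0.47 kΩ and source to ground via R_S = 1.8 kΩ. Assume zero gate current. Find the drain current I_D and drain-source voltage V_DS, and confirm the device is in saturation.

I_D ≈ 0.52 mA, V_DS ≈ 17 V

V_G = V_DD·R_2/(R_1+R_2) = 18×47/267 = 3.17 V.
Assume saturation: I_D = (k_n/2)(V_GS − V_t)² with V_GS = V_G − I_D·R_S = 3.17 − 1.8·I_D.
Substituting gives 1.62·I_D² − 4.54·I_D + 1.94 = 0, with roots I_D = 0.525 or 2.28 mA.
The root I_D = 2.28 mA gives V_GS = -0.935 V ≤ V_t, so take I_D = 0.525 mA.
Then V_GS = 2.22 V and V_DS = V_DD − I_D(R_D+R_S) = 18 − 0.525×2.27 = 16.8 V.
Saturation requires V_DS ≥ V_GS − V_t = 1.02 V; 16.8 ≥ 1.02 ✓.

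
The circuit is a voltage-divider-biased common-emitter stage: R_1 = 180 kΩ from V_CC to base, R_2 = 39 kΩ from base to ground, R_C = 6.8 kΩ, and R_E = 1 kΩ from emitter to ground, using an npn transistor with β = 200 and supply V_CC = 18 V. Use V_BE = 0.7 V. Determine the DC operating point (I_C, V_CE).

I_C ≈ 2.2 mA, V_CE ≈ 1.2 V

Thevenize the base divider: V_Th = V_CC·R_2/(R_1+R_2) = 18×39/219 = 3.21 V, R_Th = R_1‖R_2 = 32.1 kΩ.
Base-emitter loop: V_Th = I_B·R_Th + V_BE + (β+1)I_B·R_E, so I_B = (3.21 − 0.7) / (32.1 + 201×1) = 0.0108 mA.
I_C = β·I_B = 200×0.0108 = 2.15 mA, and I_E = (β+1)I_B = 2.16 mA.
V_CE = V_CC − I_C·R_C − I_E·R_E = 18 − 2.15×6.8 − 2.16×1 = 1.22 V.
V_CE = 1.22 V > 0.2 V confirms active-region operation.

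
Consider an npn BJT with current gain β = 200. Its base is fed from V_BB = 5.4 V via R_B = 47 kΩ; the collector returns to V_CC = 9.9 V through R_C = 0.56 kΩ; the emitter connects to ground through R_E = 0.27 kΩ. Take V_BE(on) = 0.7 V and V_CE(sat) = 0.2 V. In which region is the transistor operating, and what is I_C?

active; I_C ≈ 9.3 mA

Assume active. Base-emitter loop: I_B = (V_BB − V_BE)/(R_B + (β+1)R_E) = (5.4 − 0.7)/(47 + 201×0.27) = 0.0464 mA.
I_C = β·I_B = 200×0.0464 = 9.28 mA.
V_CE = V_CC − I_C·R_C − I_E·R_E = 9.9 − 9.28×0.56 − 9.33×0.27 = 2.18 V > V_CE(sat), so the active-region assumption holds.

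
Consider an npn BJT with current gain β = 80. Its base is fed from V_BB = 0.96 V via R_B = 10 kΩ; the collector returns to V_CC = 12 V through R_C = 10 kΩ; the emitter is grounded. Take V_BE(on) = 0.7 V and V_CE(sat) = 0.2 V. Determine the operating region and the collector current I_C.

Assume active: I_B = (0.96 − 0.7)/10 = 0.026 mA, giving I_C = β·I_B = 2.08 mA.
But then V_CE = 12 − 2.08×10 = -8.8 V < V_CE(sat) = 0.2 V — impossible in the active region.
So the transistor is saturated. With V_CE = 0.2 V, I_C = (V_CC − 0.2)/R_C = 11.8/10 = 1.18 mA.
Check: β·I_B = 2.08 mA > I_C = 1.18 mA, confirming saturation.

saturation; I_C ≈ 1.2 mA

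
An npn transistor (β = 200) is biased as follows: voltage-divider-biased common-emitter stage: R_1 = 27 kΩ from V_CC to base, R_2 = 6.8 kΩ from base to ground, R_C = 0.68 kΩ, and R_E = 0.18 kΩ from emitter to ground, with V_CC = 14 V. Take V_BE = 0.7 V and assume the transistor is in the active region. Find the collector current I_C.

Thevenize the base divider: V_Th = V_CC·R_2/(R_1+R_2) = 14×6.8/33.8 = 2.82 V, R_Th = R_1‖R_2 = 5.43 kΩ.
Base-emitter loop: V_Th = I_B·R_Th + V_BE + (β+1)I_B·R_E, so I_B = (2.82 − 0.7) / (5.43 + 201×0.18) = 0.0509 mA.
I_C = β·I_B = 200×0.0509 = 10.2 mA, and I_E = (β+1)I_B = 10.2 mA.
V_CE = V_CC − I_C·R_C − I_E·R_E = 14 − 10.2×0.68 − 10.2×0.18 = 5.24 V.
V_CE = 5.24 V > 0.2 V confirms active-region operation.

I_C ≈ 10 mA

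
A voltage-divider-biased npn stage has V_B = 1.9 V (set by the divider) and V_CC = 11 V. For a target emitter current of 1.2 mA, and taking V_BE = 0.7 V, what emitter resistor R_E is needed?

R_E ≈ 1 kΩ

V_E = V_B − V_BE = 1.9 − 0.7 = 1.2 V.
R_E = V_E / I_E = 1.2 / 1.2 = 1 kΩ.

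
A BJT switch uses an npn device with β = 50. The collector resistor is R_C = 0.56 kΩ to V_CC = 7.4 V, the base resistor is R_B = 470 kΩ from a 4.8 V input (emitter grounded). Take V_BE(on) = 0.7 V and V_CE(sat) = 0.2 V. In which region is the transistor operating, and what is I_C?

Assume active. Base-emitter loop: I_B = (V_BB − V_BE)/R_B = (4.8 − 0.7)/470 = 0.00872 mA.
I_C = β·I_B = 50×0.00872 = 0.436 mA.
V_CE = V_CC − I_C·R_C = 7.4 − 0.436×0.56 = 7.16 V > V_CE(sat), so the active-region assumption holds.

active; I_C ≈ 0.44 mA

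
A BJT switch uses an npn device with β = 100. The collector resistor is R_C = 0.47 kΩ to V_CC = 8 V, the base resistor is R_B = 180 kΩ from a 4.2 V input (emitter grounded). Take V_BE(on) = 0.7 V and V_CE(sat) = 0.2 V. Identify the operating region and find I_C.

active; I_C ≈ 1.9 mA

Assume active. Base-emitter loop: I_B = (V_BB − V_BE)/R_B = (4.2 − 0.7)/180 = 0.0194 mA.
I_C = β·I_B = 100×0.0194 = 1.94 mA.
V_CE = V_CC − I_C·R_C = 8 − 1.94×0.47 = 7.09 V > V_CE(sat), so the active-region assumption holds.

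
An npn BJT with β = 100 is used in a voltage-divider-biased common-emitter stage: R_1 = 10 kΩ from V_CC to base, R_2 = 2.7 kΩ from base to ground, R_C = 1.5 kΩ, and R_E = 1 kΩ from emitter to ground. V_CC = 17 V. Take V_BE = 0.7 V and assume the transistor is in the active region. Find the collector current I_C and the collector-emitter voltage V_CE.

I_C ≈ 2.8 mA, V_CE ≈ 9.9 V

Thevenize the base divider: V_Th = V_CC·R_2/(R_1+R_2) = 17×2.7/12.7 = 3.61 V, R_Th = R_1‖R_2 = 2.13 kΩ.
Base-emitter loop: V_Th = I_B·R_Th + V_BE + (β+1)I_B·R_E, so I_B = (3.61 − 0.7) / (2.13 + 101×1) = 0.0283 mA.
I_C = β·I_B = 100×0.0283 = 2.83 mA, and I_E = (β+1)I_B = 2.85 mA.
V_CE = V_CC − I_C·R_C − I_E·R_E = 17 − 2.83×1.5 − 2.85×1 = 9.91 V.
V_CE = 9.91 V > 0.2 V confirms active-region operation.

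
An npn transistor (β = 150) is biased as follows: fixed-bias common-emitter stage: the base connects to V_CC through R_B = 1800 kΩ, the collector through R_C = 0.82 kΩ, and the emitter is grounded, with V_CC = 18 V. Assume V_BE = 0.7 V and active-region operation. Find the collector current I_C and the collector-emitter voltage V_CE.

Base loop: V_CC = I_B·R_B + V_BE, so I_B = (18 − 0.7)/1800 kΩ = 0.00961 mA.
In the active region I_C = β·I_B = 150 × 0.00961 = 1.44 mA.
Collector loop: V_CE = V_CC − I_C·R_C = 18 − 1.44×0.82 = 16.8 V.
Since V_CE = 16.8 V > V_CE(sat) ≈ 0.2 V, the transistor is in the active region as assumed.

I_C ≈ 1.4 mA, V_CE ≈ 17 V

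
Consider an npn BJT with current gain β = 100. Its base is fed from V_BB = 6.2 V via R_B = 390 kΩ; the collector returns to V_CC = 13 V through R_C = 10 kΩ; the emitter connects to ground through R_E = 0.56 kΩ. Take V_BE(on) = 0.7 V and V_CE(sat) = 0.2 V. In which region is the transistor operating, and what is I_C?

saturation; I_C ≈ 1.2 mA

Assume active: I_B = (6.2 − 0.7)/(390 + 101×0.56) = 0.0123 mA, I_C = β·I_B = 1.23 mA.
Then V_CE = 13 − 1.23×10 − 1.24×0.56 = -0.013 V < 0.2 V — the active assumption fails.
Re-solve with V_CE = 0.2 V. KCL at the emitter: V_E/R_E = (V_BB−0.7−V_E)/R_B + (V_CC−0.2−V_E)/R_C, giving V_E = 0.685 V.
I_C = (V_CC − 0.2 − V_E)/R_C = (12.8 − 0.685)/10 = 1.21 mA.
Check: I_B = (5.5 − 0.685)/390 = 0.0123 mA, and β·I_B = 1.23 mA > I_C, confirming saturation.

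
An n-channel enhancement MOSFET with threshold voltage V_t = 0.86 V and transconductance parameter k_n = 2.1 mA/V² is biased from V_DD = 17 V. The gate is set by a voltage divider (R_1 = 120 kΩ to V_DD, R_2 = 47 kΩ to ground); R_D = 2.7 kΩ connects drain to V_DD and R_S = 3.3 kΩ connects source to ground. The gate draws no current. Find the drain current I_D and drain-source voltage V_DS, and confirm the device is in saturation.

I_D ≈ 0.91 mA, V_DS ≈ 12 V

V_G = V_DD·R_2/(R_1+R_2) = 17×47/167 = 4.78 V.
Assume saturation: I_D = (k_n/2)(V_GS − V_t)² with V_GS = V_G − I_D·R_S = 4.78 − 3.3·I_D.
Substituting gives 11.4·I_D² − 28.2·I_D + 16.2 = 0, with roots I_D = 0.908 or 1.56 mA.
The root I_D = 1.56 mA gives V_GS = -0.358 V ≤ V_t, so take I_D = 0.908 mA.
Then V_GS = 1.79 V and V_DS = V_DD − I_D(R_D+R_S) = 17 − 0.908×6 = 11.6 V.
Saturation requires V_DS ≥ V_GS − V_t = 0.93 V; 11.6 ≥ 0.93 ✓.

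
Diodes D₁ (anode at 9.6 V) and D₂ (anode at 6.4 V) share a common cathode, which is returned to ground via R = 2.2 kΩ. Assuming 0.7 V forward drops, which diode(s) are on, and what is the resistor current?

Assume both conduct. Then node N would need to be at both 9.6−0.7 = 8.9 V and 6.4−0.7 = 5.7 V, which is impossible.
Assume only D₁ conducts: V_N = 9.6 − 0.7 = 8.9 V, so I_R = 8.9/2.2 = 4.05 mA.
Check D₂: its anode-to-cathode voltage is 6.4 − 8.9 = -2.5 V < 0.7 V, so it is off. The assumption is consistent.

Only D₁ conducts; I_R ≈ 4 mA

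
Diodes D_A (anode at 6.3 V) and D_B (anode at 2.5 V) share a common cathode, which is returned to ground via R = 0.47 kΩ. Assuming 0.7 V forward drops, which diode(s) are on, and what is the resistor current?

Only D_A conducts; I_R ≈ 12 mA

Assume both conduct. Then node N would need to be at both 6.3−0.7 = 5.6 V and 2.5−0.7 = 1.8 V, which is impossible.
Assume only D_A conducts: V_N = 6.3 − 0.7 = 5.6 V, so I_R = 5.6/0.47 = 11.9 mA.
Check D_B: its anode-to-cathode voltage is 2.5 − 5.6 = -3.1 V < 0.7 V, so it is off. The assumption is consistent.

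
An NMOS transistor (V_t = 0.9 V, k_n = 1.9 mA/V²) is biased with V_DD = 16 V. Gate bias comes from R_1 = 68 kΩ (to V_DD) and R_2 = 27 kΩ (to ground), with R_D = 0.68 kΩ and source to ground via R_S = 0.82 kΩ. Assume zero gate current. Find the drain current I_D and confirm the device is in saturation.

I_D ≈ 2.5 mA

V_G = V_DD·R_2/(R_1+R_2) = 16×27/95 = 4.55 V.
Assume saturation: I_D = (k_n/2)(V_GS − V_t)² with V_GS = V_G − I_D·R_S = 4.55 − 0.82·I_D.
Substituting gives 0.639·I_D² − 6.68·I_D + 12.6 = 0, with roots I_D = 2.48 or 7.98 mA.
The root I_D = 7.98 mA gives V_GS = -2 V ≤ V_t, so take I_D = 2.48 mA.
Then V_GS = 2.52 V and V_DS = V_DD − I_D(R_D+R_S) = 16 − 2.48×1.5 = 12.3 V.
Saturation requires V_DS ≥ V_GS − V_t = 1.62 V; 12.3 ≥ 1.62 ✓.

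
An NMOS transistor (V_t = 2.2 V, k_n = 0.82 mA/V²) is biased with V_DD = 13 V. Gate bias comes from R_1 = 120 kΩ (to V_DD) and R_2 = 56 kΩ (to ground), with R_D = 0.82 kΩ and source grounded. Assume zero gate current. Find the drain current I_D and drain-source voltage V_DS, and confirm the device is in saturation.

I_D ≈ 1.5 mA, V_DS ≈ 12 V

V_G = V_DD·R_2/(R_1+R_2) = 13×56/176 = 4.14 V. With the source grounded, V_GS = V_G = 4.14 V.
Assume saturation: I_D = (k_n/2)(V_GS − V_t)² = (0.82/2)×(4.14 − 2.2)² = 0.41×1.94² = 1.54 mA.
V_DS = V_DD − I_D·R_D = 13 − 1.54×0.82 = 11.7 V.
Saturation requires V_DS ≥ V_GS − V_t = 1.94 V; 11.7 ≥ 1.94 ✓.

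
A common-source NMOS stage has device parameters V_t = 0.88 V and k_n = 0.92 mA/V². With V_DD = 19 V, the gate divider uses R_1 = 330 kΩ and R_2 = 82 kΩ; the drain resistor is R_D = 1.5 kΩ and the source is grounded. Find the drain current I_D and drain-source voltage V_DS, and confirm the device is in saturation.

I_D ≈ 3.9 mA, V_DS ≈ 13 V

V_G = V_DD·R_2/(R_1+R_2) = 19×82/412 = 3.78 V. With the source grounded, V_GS = V_G = 3.78 V.
Assume saturation: I_D = (k_n/2)(V_GS − V_t)² = (0.92/2)×(3.78 − 0.88)² = 0.46×2.9² = 3.87 mA.
V_DS = V_DD − I_D·R_D = 19 − 3.87×1.5 = 13.2 V.
Saturation requires V_DS ≥ V_GS − V_t = 2.9 V; 13.2 ≥ 2.9 ✓.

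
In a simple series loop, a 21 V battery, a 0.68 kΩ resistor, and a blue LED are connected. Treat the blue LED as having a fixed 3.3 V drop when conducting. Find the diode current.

KVL around the loop: 21 = V_D + I·R = 3.3 + I × 0.68 kΩ.
So I = (21 − 3.3) / 0.68 kΩ = 17.7 / 0.68 = 26 mA.

I ≈ 26 mA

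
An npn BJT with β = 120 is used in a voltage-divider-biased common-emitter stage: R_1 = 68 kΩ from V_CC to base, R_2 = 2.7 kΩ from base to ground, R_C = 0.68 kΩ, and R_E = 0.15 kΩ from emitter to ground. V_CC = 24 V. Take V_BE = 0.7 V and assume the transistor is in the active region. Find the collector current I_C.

I_C ≈ 1.3 mA

Thevenize the base divider: V_Th = V_CC·R_2/(R_1+R_2) = 24×2.7/70.7 = 0.917 V, R_Th = R_1‖R_2 = 2.6 kΩ.
Base-emitter loop: V_Th = I_B·R_Th + V_BE + (β+1)I_B·R_E, so I_B = (0.917 − 0.7) / (2.6 + 121×0.15) = 0.0104 mA.
I_C = β·I_B = 120×0.0104 = 1.25 mA, and I_E = (β+1)I_B = 1.26 mA.
V_CE = V_CC − I_C·R_C − I_E·R_E = 24 − 1.25×0.68 − 1.26×0.15 = 23 V.
V_CE = 23 V > 0.2 V confirms active-region operation.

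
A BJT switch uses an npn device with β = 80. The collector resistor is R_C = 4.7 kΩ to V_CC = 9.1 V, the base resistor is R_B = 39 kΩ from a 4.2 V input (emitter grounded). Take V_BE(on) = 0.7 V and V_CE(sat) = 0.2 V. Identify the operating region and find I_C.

Assume active: I_B = (4.2 − 0.7)/39 = 0.0897 mA, giving I_C = β·I_B = 7.18 mA.
But then V_CE = 9.1 − 7.18×4.7 = -24.6 V < V_CE(sat) = 0.2 V — impossible in the active region.
So the transistor is saturated. With V_CE = 0.2 V, I_C = (V_CC − 0.2)/R_C = 8.9/4.7 = 1.89 mA.
Check: β·I_B = 7.18 mA > I_C = 1.89 mA, confirming saturation.

saturation; I_C ≈ 1.9 mA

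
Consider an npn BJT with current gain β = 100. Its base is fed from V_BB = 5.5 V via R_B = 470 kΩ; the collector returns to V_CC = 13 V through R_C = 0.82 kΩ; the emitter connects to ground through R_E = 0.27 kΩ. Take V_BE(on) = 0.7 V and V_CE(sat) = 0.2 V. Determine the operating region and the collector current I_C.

active; I_C ≈ 0.97 mA

Assume active. Base-emitter loop: I_B = (V_BB − V_BE)/(R_B + (β+1)R_E) = (5.5 − 0.7)/(470 + 101×0.27) = 0.00965 mA.
I_C = β·I_B = 100×0.00965 = 0.965 mA.
V_CE = V_CC − I_C·R_C − I_E·R_E = 13 − 0.965×0.82 − 0.975×0.27 = 11.9 V > V_CE(sat), so the active-region assumption holds.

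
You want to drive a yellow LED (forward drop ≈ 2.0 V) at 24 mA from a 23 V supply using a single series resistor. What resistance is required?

The resistor drops V_S − V_D = 23 − 2.0 = 21 V at 24 mA.
R = 21 V / 24 mA = 0.875 kΩ.

R ≈ 0.88 kΩ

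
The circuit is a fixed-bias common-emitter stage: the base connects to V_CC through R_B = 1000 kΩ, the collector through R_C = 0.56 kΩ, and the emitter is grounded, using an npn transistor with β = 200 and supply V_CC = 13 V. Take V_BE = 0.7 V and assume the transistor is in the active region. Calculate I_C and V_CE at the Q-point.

I_C ≈ 2.5 mA, V_CE ≈ 12 V

Base loop: V_CC = I_B·R_B + V_BE, so I_B = (13 − 0.7)/1000 kΩ = 0.0123 mA.
In the active region I_C = β·I_B = 200 × 0.0123 = 2.46 mA.
Collector loop: V_CE = V_CC − I_C·R_C = 13 − 2.46×0.56 = 11.6 V.
Since V_CE = 11.6 V > V_CE(sat) ≈ 0.2 V, the transistor is in the active region as assumed.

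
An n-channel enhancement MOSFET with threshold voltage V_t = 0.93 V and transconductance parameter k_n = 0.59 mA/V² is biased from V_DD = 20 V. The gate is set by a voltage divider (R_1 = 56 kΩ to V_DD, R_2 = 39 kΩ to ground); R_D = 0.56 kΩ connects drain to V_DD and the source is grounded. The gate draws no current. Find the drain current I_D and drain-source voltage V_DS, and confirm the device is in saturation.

V_G = V_DD·R_2/(R_1+R_2) = 20×39/95 = 8.21 V. With the source grounded, V_GS = V_G = 8.21 V.
Assume saturation: I_D = (k_n/2)(V_GS − V_t)² = (0.59/2)×(8.21 − 0.93)² = 0.295×7.28² = 15.6 mA.
V_DS = V_DD − I_D·R_D = 20 − 15.6×0.56 = 11.2 V.
Saturation requires V_DS ≥ V_GS − V_t = 7.28 V; 11.2 ≥ 7.28 ✓.

I_D ≈ 16 mA, V_DS ≈ 11 V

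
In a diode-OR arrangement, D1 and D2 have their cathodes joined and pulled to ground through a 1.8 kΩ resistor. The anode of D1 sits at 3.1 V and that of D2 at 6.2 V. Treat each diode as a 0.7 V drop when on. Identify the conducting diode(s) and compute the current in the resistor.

Only D2 conducts; I_R ≈ 3.1 mA

Assume both conduct. Then node N would need to be at both 3.1−0.7 = 2.4 V and 6.2−0.7 = 5.5 V, which is impossible.
Assume only D2 conducts: V_N = 6.2 − 0.7 = 5.5 V, so I_R = 5.5/1.8 = 3.06 mA.
Check D1: its anode-to-cathode voltage is 3.1 − 5.5 = -2.4 V < 0.7 V, so it is off. The assumption is consistent.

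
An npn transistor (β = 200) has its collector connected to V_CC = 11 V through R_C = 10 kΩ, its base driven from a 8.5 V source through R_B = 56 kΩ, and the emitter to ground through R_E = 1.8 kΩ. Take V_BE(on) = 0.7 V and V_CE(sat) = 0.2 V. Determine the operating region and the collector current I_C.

saturation; I_C ≈ 0.9 mA

Assume active: I_B = (8.5 − 0.7)/(56 + 201×1.8) = 0.0187 mA, I_C = β·I_B = 3.73 mA.
Then V_CE = 11 − 3.73×10 − 3.75×1.8 = -33.1 V < 0.2 V — the active assumption fails.
Re-solve with V_CE = 0.2 V. KCL at the emitter: V_E/R_E = (V_BB−0.7−V_E)/R_B + (V_CC−0.2−V_E)/R_C, giving V_E = 1.81 V.
I_C = (V_CC − 0.2 − V_E)/R_C = (10.8 − 1.81)/10 = 0.899 mA.
Check: I_B = (7.8 − 1.81)/56 = 0.107 mA, and β·I_B = 21.4 mA > I_C, confirming saturation.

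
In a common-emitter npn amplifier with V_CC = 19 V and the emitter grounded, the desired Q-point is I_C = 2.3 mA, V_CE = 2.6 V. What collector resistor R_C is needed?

Collector loop: V_CC = I_C·R_C + V_CE.
R_C = (V_CC − V_CE)/I_C = (19 − 2.6)/2.3 = 7.13 kΩ.

R_C ≈ 7.1 kΩ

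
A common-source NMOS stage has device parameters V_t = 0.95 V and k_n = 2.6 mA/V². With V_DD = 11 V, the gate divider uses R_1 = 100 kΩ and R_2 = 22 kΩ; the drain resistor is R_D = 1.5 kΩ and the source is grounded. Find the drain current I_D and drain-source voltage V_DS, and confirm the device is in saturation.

V_G = V_DD·R_2/(R_1+R_2) = 11×22/122 = 1.98 V. With the source grounded, V_GS = V_G = 1.98 V.
Assume saturation: I_D = (k_n/2)(V_GS − V_t)² = (2.6/2)×(1.98 − 0.95)² = 1.3×1.03² = 1.39 mA.
V_DS = V_DD − I_D·R_D = 11 − 1.39×1.5 = 8.92 V.
Saturation requires V_DS ≥ V_GS − V_t = 1.03 V; 8.92 ≥ 1.03 ✓.

I_D ≈ 1.4 mA, V_DS ≈ 8.9 V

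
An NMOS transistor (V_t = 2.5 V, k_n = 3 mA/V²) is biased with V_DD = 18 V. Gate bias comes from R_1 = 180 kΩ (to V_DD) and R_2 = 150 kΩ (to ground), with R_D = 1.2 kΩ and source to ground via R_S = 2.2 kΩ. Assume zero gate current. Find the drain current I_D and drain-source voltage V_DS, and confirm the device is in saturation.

I_D ≈ 2.1 mA, V_DS ≈ 11 V

V_G = V_DD·R_2/(R_1+R_2) = 18×150/330 = 8.18 V.
Assume saturation: I_D = (k_n/2)(V_GS − V_t)² with V_GS = V_G − I_D·R_S = 8.18 − 2.2·I_D.
Substituting gives 7.26·I_D² − 38.5·I_D + 48.4 = 0, with roots I_D = 2.05 or 3.25 mA.
The root I_D = 3.25 mA gives V_GS = 1.03 V ≤ V_t, so take I_D = 2.05 mA.
Then V_GS = 3.67 V and V_DS = V_DD − I_D(R_D+R_S) = 18 − 2.05×3.4 = 11 V.
Saturation requires V_DS ≥ V_GS − V_t = 1.17 V; 11 ≥ 1.17 ✓.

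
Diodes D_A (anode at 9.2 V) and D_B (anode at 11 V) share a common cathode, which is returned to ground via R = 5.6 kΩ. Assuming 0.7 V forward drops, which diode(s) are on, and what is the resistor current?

Only D_B conducts; I_R ≈ 1.8 mA

Assume both conduct. Then node N would need to be at both 9.2−0.7 = 8.5 V and 11−0.7 = 10.3 V, which is impossible.
Assume only D_B conducts: V_N = 11 − 0.7 = 10.3 V, so I_R = 10.3/5.6 = 1.84 mA.
Check D_A: its anode-to-cathode voltage is 9.2 − 10.3 = -1.1 V < 0.7 V, so it is off. The assumption is consistent.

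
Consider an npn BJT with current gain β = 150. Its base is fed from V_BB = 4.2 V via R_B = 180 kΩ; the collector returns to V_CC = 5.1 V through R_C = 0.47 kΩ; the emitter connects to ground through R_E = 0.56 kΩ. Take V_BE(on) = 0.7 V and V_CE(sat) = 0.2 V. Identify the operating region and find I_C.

active; I_C ≈ 2 mA

Assume active. Base-emitter loop: I_B = (V_BB − V_BE)/(R_B + (β+1)R_E) = (4.2 − 0.7)/(180 + 151×0.56) = 0.0132 mA.
I_C = β·I_B = 150×0.0132 = 1.98 mA.
V_CE = V_CC − I_C·R_C − I_E·R_E = 5.1 − 1.98×0.47 − 2×0.56 = 3.05 V > V_CE(sat), so the active-region assumption holds.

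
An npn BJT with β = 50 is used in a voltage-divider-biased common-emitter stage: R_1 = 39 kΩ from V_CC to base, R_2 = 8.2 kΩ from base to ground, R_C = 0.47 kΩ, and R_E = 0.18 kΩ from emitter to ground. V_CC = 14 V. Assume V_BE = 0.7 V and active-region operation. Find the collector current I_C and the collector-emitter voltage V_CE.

I_C ≈ 5.4 mA, V_CE ≈ 10 V

Thevenize the base divider: V_Th = V_CC·R_2/(R_1+R_2) = 14×8.2/47.2 = 2.43 V, R_Th = R_1‖R_2 = 6.78 kΩ.
Base-emitter loop: V_Th = I_B·R_Th + V_BE + (β+1)I_B·R_E, so I_B = (2.43 − 0.7) / (6.78 + 51×0.18) = 0.109 mA.
I_C = β·I_B = 50×0.109 = 5.43 mA, and I_E = (β+1)I_B = 5.54 mA.
V_CE = V_CC − I_C·R_C − I_E·R_E = 14 − 5.43×0.47 − 5.54×0.18 = 10.5 V.
V_CE = 10.5 V > 0.2 V confirms active-region operation.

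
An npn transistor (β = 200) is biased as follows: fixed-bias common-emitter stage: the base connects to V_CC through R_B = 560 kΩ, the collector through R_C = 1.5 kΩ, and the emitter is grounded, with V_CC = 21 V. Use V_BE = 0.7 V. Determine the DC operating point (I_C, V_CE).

I_C ≈ 7.3 mA, V_CE ≈ 10 V

Base loop: V_CC = I_B·R_B + V_BE, so I_B = (21 − 0.7)/560 kΩ = 0.0363 mA.
In the active region I_C = β·I_B = 200 × 0.0363 = 7.25 mA.
Collector loop: V_CE = V_CC − I_C·R_C = 21 − 7.25×1.5 = 10.1 V.
Since V_CE = 10.1 V > V_CE(sat) ≈ 0.2 V, the transistor is in the active region as assumed.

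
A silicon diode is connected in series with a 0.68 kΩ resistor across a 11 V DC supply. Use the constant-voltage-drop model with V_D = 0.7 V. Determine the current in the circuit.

KVL around the loop: 11 = V_D + I·R = 0.7 + I × 0.68 kΩ.
So I = (11 − 0.7) / 0.68 kΩ = 10.3 / 0.68 = 15.1 mA.

I ≈ 15 mA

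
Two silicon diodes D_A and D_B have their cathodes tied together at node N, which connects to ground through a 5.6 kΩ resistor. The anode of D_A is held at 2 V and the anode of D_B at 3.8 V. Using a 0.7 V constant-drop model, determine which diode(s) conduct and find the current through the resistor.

Assume both conduct. Then node N would need to be at both 2−0.7 = 1.3 V and 3.8−0.7 = 3.1 V, which is impossible.
Assume only D_B conducts: V_N = 3.8 − 0.7 = 3.1 V, so I_R = 3.1/5.6 = 0.554 mA.
Check D_A: its anode-to-cathode voltage is 2 − 3.1 = -1.1 V < 0.7 V, so it is off. The assumption is consistent.

Only D_B conducts; I_R ≈ 0.55 mA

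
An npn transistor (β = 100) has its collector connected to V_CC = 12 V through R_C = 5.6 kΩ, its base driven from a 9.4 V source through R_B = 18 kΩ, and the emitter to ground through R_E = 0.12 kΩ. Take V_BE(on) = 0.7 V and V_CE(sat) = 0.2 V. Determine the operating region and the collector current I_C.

saturation; I_C ≈ 2.1 mA

Assume active: I_B = (9.4 − 0.7)/(18 + 101×0.12) = 0.289 mA, I_C = β·I_B = 28.9 mA.
Then V_CE = 12 − 28.9×5.6 − 29.2×0.12 = -153 V < 0.2 V — the active assumption fails.
Re-solve with V_CE = 0.2 V. KCL at the emitter: V_E/R_E = (V_BB−0.7−V_E)/R_B + (V_CC−0.2−V_E)/R_C, giving V_E = 0.302 V.
I_C = (V_CC − 0.2 − V_E)/R_C = (11.8 − 0.302)/5.6 = 2.05 mA.
Check: I_B = (8.7 − 0.302)/18 = 0.467 mA, and β·I_B = 46.7 mA > I_C, confirming saturation.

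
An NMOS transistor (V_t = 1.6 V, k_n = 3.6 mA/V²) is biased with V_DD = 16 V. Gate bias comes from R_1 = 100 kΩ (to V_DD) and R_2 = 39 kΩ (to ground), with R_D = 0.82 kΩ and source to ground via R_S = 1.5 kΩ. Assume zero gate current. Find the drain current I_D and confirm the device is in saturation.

V_G = V_DD·R_2/(R_1+R_2) = 16×39/139 = 4.49 V.
Assume saturation: I_D = (k_n/2)(V_GS − V_t)² with V_GS = V_G − I_D·R_S = 4.49 − 1.5·I_D.
Substituting gives 4.05·I_D² − 16.6·I_D + 15 = 0, with roots I_D = 1.35 or 2.75 mA.
The root I_D = 2.75 mA gives V_GS = 0.364 V ≤ V_t, so take I_D = 1.35 mA.
Then V_GS = 2.47 V and V_DS = V_DD − I_D(R_D+R_S) = 16 − 1.35×2.32 = 12.9 V.
Saturation requires V_DS ≥ V_GS − V_t = 0.866 V; 12.9 ≥ 0.866 ✓.

I_D ≈ 1.3 mA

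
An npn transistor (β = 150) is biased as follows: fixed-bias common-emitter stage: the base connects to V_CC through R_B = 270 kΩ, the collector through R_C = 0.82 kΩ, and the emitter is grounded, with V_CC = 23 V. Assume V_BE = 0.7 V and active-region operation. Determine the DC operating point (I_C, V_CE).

I_C ≈ 12 mA, V_CE ≈ 13 V

Base loop: V_CC = I_B·R_B + V_BE, so I_B = (23 − 0.7)/270 kΩ = 0.0826 mA.
In the active region I_C = β·I_B = 150 × 0.0826 = 12.4 mA.
Collector loop: V_CE = V_CC − I_C·R_C = 23 − 12.4×0.82 = 12.8 V.
Since V_CE = 12.8 V > V_CE(sat) ≈ 0.2 V, the transistor is in the active region as assumed.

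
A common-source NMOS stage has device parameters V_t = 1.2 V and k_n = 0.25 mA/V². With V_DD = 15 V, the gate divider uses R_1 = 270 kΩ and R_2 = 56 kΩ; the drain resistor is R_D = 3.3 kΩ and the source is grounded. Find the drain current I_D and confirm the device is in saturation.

V_G = V_DD·R_2/(R_1+R_2) = 15×56/326 = 2.58 V. With the source grounded, V_GS = V_G = 2.58 V.
Assume saturation: I_D = (k_n/2)(V_GS − V_t)² = (0.25/2)×(2.58 − 1.2)² = 0.125×1.38² = 0.237 mA.
V_DS = V_DD − I_D·R_D = 15 − 0.237×3.3 = 14.2 V.
Saturation requires V_DS ≥ V_GS − V_t = 1.38 V; 14.2 ≥ 1.38 ✓.

I_D ≈ 0.24 mA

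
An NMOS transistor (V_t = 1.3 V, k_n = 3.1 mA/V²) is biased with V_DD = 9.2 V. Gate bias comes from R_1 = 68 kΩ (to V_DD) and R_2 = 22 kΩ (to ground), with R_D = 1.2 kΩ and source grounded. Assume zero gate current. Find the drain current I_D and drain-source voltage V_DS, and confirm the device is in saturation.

I_D ≈ 1.4 mA, V_DS ≈ 7.5 V

V_G = V_DD·R_2/(R_1+R_2) = 9.2×22/90 = 2.25 V. With the source grounded, V_GS = V_G = 2.25 V.
Assume saturation: I_D = (k_n/2)(V_GS − V_t)² = (3.1/2)×(2.25 − 1.3)² = 1.55×0.949² = 1.4 mA.
V_DS = V_DD − I_D·R_D = 9.2 − 1.4×1.2 = 7.53 V.
Saturation requires V_DS ≥ V_GS − V_t = 0.949 V; 7.53 ≥ 0.949 ✓.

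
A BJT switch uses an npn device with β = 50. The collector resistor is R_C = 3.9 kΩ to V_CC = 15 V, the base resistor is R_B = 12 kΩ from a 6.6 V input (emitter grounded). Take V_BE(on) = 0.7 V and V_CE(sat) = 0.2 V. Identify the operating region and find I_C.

Assume active: I_B = (6.6 − 0.7)/12 = 0.492 mA, giving I_C = β·I_B = 24.6 mA.
But then V_CE = 15 − 24.6×3.9 = -80.9 V < V_CE(sat) = 0.2 V — impossible in the active region.
So the transistor is saturated. With V_CE = 0.2 V, I_C = (V_CC − 0.2)/R_C = 14.8/3.9 = 3.79 mA.
Check: β·I_B = 24.6 mA > I_C = 3.79 mA, confirming saturation.

saturation; I_C ≈ 3.8 mA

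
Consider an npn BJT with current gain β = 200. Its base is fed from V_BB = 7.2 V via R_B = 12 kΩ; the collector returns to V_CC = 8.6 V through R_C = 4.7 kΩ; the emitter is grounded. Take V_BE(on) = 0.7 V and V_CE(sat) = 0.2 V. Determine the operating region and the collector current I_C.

saturation; I_C ≈ 1.8 mA

Assume active: I_B = (7.2 − 0.7)/12 = 0.542 mA, giving I_C = β·I_B = 108 mA.
But then V_CE = 8.6 − 108×4.7 = -501 V < V_CE(sat) = 0.2 V — impossible in the active region.
So the transistor is saturated. With V_CE = 0.2 V, I_C = (V_CC − 0.2)/R_C = 8.4/4.7 = 1.79 mA.
Check: β·I_B = 108 mA > I_C = 1.79 mA, confirming saturation.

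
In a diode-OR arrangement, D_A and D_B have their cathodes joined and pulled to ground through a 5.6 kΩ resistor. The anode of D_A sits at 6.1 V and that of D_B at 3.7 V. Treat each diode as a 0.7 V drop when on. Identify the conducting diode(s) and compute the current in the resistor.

Assume both conduct. Then node N would need to be at both 6.1−0.7 = 5.4 V and 3.7−0.7 = 3 V, which is impossible.
Assume only D_A conducts: V_N = 6.1 − 0.7 = 5.4 V, so I_R = 5.4/5.6 = 0.964 mA.
Check D_B: its anode-to-cathode voltage is 3.7 − 5.4 = -1.7 V < 0.7 V, so it is off. The assumption is consistent.

Only D_A conducts; I_R ≈ 0.96 mA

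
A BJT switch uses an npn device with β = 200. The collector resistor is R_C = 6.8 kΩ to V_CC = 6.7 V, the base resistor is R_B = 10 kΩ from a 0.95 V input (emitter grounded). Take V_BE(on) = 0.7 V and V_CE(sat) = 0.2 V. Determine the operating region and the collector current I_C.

Assume active: I_B = (0.95 − 0.7)/10 = 0.025 mA, giving I_C = β·I_B = 5 mA.
But then V_CE = 6.7 − 5×6.8 = -27.3 V < V_CE(sat) = 0.2 V — impossible in the active region.
So the transistor is saturated. With V_CE = 0.2 V, I_C = (V_CC − 0.2)/R_C = 6.5/6.8 = 0.956 mA.
Check: β·I_B = 5 mA > I_C = 0.956 mA, confirming saturation.

saturation; I_C ≈ 0.96 mA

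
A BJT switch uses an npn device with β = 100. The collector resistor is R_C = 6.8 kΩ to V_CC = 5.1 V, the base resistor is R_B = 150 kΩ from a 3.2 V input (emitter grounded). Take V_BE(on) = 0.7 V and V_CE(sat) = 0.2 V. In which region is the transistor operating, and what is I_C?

Assume active: I_B = (3.2 − 0.7)/150 = 0.0167 mA, giving I_C = β·I_B = 1.67 mA.
But then V_CE = 5.1 − 1.67×6.8 = -6.23 V < V_CE(sat) = 0.2 V — impossible in the active region.
So the transistor is saturated. With V_CE = 0.2 V, I_C = (V_CC − 0.2)/R_C = 4.9/6.8 = 0.721 mA.
Check: β·I_B = 1.67 mA > I_C = 0.721 mA, confirming saturation.

saturation; I_C ≈ 0.72 mA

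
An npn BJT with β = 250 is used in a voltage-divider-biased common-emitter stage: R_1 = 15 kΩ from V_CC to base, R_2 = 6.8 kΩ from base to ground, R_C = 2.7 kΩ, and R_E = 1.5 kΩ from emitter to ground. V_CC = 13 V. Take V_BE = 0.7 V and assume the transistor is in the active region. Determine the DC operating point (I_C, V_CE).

I_C ≈ 2.2 mA, V_CE ≈ 3.7 V

Thevenize the base divider: V_Th = V_CC·R_2/(R_1+R_2) = 13×6.8/21.8 = 4.06 V, R_Th = R_1‖R_2 = 4.68 kΩ.
Base-emitter loop: V_Th = I_B·R_Th + V_BE + (β+1)I_B·R_E, so I_B = (4.06 − 0.7) / (4.68 + 251×1.5) = 0.0088 mA.
I_C = β·I_B = 250×0.0088 = 2.2 mA, and I_E = (β+1)I_B = 2.21 mA.
V_CE = V_CC − I_C·R_C − I_E·R_E = 13 − 2.2×2.7 − 2.21×1.5 = 3.74 V.
V_CE = 3.74 V > 0.2 V confirms active-region operation.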